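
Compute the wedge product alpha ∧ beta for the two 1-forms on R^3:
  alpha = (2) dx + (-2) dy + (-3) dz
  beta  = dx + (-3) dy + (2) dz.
alpha ∧ beta = (-4) dx ∧ dy + (7) dx ∧ dz + (-13) dy ∧ dz

Distribute the wedge, using dx_i ∧ dx_j = -dx_j ∧ dx_i and dx_i ∧ dx_i = 0. For each pair (i, j) with i < j, the coefficient of dx_i ∧ dx_j in alpha ∧ beta is (alpha_i * beta_j - alpha_j * beta_i). Collecting: alpha ∧ beta = (-4) dx ∧ dy + (7) dx ∧ dz + (-13) dy ∧ dz.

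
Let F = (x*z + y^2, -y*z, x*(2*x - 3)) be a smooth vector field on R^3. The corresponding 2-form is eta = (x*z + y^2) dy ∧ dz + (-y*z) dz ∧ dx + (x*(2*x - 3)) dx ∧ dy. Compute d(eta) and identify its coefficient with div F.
d(eta) = (0) dx ∧ dy ∧ dz; div F = 0

For a 2-form in R^3 of the form above, applying d gives a 3-form with coefficient ∂P/∂x + ∂Q/∂y + ∂R/∂z:
  ∂P/∂x = z
  ∂Q/∂y = -z
  ∂R/∂z = 0
Sum = 0, which is exactly div F.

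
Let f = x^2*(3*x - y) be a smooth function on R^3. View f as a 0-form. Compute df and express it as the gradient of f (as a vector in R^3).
df = (x*(9*x - 2*y)) dx + (-x^2) dy + (0) dz; grad f = (x*(9*x - 2*y), -x^2, 0)

For a 0-form f, d f = (∂f/∂x) dx + (∂f/∂y) dy + (∂f/∂z) dz. The components of the vector representation are exactly the entries of grad f in Cartesian coordinates:
  ∂f/∂x = x*(9*x - 2*y)
  ∂f/∂y = -x^2
  ∂f/∂z = 0.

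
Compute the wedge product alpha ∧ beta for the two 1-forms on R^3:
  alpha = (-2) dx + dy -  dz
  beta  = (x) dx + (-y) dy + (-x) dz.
alpha ∧ beta = (-x + 2*y) dx ∧ dy + (3*x) dx ∧ dz + (-x - y) dy ∧ dz

Distribute the wedge, using dx_i ∧ dx_j = -dx_j ∧ dx_i and dx_i ∧ dx_i = 0. For each pair (i, j) with i < j, the coefficient of dx_i ∧ dx_j in alpha ∧ beta is (alpha_i * beta_j - alpha_j * beta_i). Collecting: alpha ∧ beta = (-x + 2*y) dx ∧ dy + (3*x) dx ∧ dz + (-x - y) dy ∧ dz.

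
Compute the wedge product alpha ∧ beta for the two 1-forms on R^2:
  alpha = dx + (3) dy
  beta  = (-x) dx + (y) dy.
alpha ∧ beta = (3*x + y) dx ∧ dy

Distribute the wedge, using dx_i ∧ dx_j = -dx_j ∧ dx_i and dx_i ∧ dx_i = 0. For each pair (i, j) with i < j, the coefficient of dx_i ∧ dx_j in alpha ∧ beta is (alpha_i * beta_j - alpha_j * beta_i). Collecting: alpha ∧ beta = (3*x + y) dx ∧ dy.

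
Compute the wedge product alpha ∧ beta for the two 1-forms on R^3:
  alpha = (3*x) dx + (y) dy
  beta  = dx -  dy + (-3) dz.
alpha ∧ beta = (-3*x - y) dx ∧ dy + (-9*x) dx ∧ dz + (-3*y) dy ∧ dz

Distribute the wedge, using dx_i ∧ dx_j = -dx_j ∧ dx_i and dx_i ∧ dx_i = 0. For each pair (i, j) with i < j, the coefficient of dx_i ∧ dx_j in alpha ∧ beta is (alpha_i * beta_j - alpha_j * beta_i). Collecting: alpha ∧ beta = (-3*x - y) dx ∧ dy + (-9*x) dx ∧ dz + (-3*y) dy ∧ dz.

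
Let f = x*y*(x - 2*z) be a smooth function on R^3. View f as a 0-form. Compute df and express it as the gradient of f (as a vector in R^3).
df = (2*y*(x - z)) dx + (x*(x - 2*z)) dy + (-2*x*y) dz; grad f = (2*y*(x - z), x*(x - 2*z), -2*x*y)

For a 0-form f, d f = (∂f/∂x) dx + (∂f/∂y) dy + (∂f/∂z) dz. The components of the vector representation are exactly the entries of grad f in Cartesian coordinates:
  ∂f/∂x = 2*y*(x - z)
  ∂f/∂y = x*(x - 2*z)
  ∂f/∂z = -2*x*y.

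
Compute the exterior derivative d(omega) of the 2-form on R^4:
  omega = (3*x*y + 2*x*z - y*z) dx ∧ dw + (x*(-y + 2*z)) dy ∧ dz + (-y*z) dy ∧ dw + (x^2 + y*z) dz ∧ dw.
d(omega) = (-3*x + z) dx ∧ dy ∧ dw + (y) dx ∧ dz ∧ dw + (-y + 2*z) dx ∧ dy ∧ dz + (y + z) dy ∧ dz ∧ dw

For a 2-form omega = sum_{i<j} g_{ij} dx_i ∧ dx_j, the exterior derivative is
  d(omega) = sum_{i<j} d(g_{ij}) ∧ dx_i ∧ dx_j = sum_{i<j, k} (∂g_{ij}/∂x_k) dx_k ∧ dx_i ∧ dx_j.
Expand each term, using dx_k ∧ dx_i ∧ dx_j = sgn(permutation) dx_{(a)} ∧ dx_{(b)} ∧ dx_{(c)} with (a < b < c) sorted:
  d(3*x*y + 2*x*z - y*z) includes (∂/∂y)(3*x*y + 2*x*z - y*z) dy = (3*x - z) dy, which multiplied by dx ∧ dw gives (-3*x + z) dx ∧ dy ∧ dw
  d(3*x*y + 2*x*z - y*z) includes (∂/∂z)(3*x*y + 2*x*z - y*z) dz = (2*x - y) dz, which multiplied by dx ∧ dw gives (-2*x + y) dx ∧ dz ∧ dw
  d(x*(-y + 2*z)) includes (∂/∂x)(x*(-y + 2*z)) dx = (-y + 2*z) dx, which multiplied by dy ∧ dz gives (-y + 2*z) dx ∧ dy ∧ dz
  d(-y*z) includes (∂/∂z)(-y*z) dz = (-y) dz, which multiplied by dy ∧ dw gives (y) dy ∧ dz ∧ dw
  d(x^2 + y*z) includes (∂/∂x)(x^2 + y*z) dx = (2*x) dx, which multiplied by dz ∧ dw gives (2*x) dx ∧ dz ∧ dw
  d(x^2 + y*z) includes (∂/∂y)(x^2 + y*z) dy = (z) dy, which multiplied by dz ∧ dw gives (z) dy ∧ dz ∧ dw
Collecting like 3-forms: d(omega) = (-3*x + z) dx ∧ dy ∧ dw + (y) dx ∧ dz ∧ dw + (-y + 2*z) dx ∧ dy ∧ dz + (y + z) dy ∧ dz ∧ dw.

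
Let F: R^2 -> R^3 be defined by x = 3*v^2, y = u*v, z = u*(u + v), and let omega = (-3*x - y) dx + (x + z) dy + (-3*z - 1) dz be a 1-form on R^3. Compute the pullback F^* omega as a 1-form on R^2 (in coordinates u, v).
F^* omega = (-6*u^3 - 8*u^2*v - 2*u*v^2 - 2*u + 3*v^3 - v) du + (-2*u^3 - 2*u^2*v - 3*u*v^2 - u - 54*v^3) dv

Using F^*(f dg) = (f ∘ F) d(g ∘ F), substitute each coordinate x_i by F_i(u, v) in f_i, and replace dx_i by d F_i = (∂F_i/∂u) du + (∂F_i/∂v) dv.
  For the x component: f_1(F) = v*(-u - 9*v); d F_1 = (0) du + (6*v) dv
  For the y component: f_2(F) = u^2 + u*v + 3*v^2; d F_2 = (v) du + (u) dv
  For the z component: f_3(F) = -3*u^2 - 3*u*v - 1; d F_3 = (2*u + v) du + (u) dv
Combining and collecting du, dv coefficients:
  coeff of du: -6*u^3 - 8*u^2*v - 2*u*v^2 - 2*u + 3*v^3 - v
  coeff of dv: -2*u^3 - 2*u^2*v - 3*u*v^2 - u - 54*v^3
F^* omega = (-6*u^3 - 8*u^2*v - 2*u*v^2 - 2*u + 3*v^3 - v) du + (-2*u^3 - 2*u^2*v - 3*u*v^2 - u - 54*v^3) dv.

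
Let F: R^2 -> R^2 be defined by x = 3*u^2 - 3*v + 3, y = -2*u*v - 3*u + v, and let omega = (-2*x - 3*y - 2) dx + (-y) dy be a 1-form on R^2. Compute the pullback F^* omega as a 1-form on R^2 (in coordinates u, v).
F^* omega = (-36*u^3 + 36*u^2*v + 54*u^2 - 4*u*v^2 + 6*u*v - 57*u + 2*v^2 + 3*v) du + (-4*u^2*v + 12*u^2 - 14*u*v - 24*u - 10*v + 24) dv

Using F^*(f dg) = (f ∘ F) d(g ∘ F), substitute each coordinate x_i by F_i(u, v) in f_i, and replace dx_i by d F_i = (∂F_i/∂u) du + (∂F_i/∂v) dv.
  For the x component: f_1(F) = -6*u^2 + 6*u*v + 9*u + 3*v - 8; d F_1 = (6*u) du + (-3) dv
  For the y component: f_2(F) = 2*u*v + 3*u - v; d F_2 = (-2*v - 3) du + (1 - 2*u) dv
Combining and collecting du, dv coefficients:
  coeff of du: -36*u^3 + 36*u^2*v + 54*u^2 - 4*u*v^2 + 6*u*v - 57*u + 2*v^2 + 3*v
  coeff of dv: -4*u^2*v + 12*u^2 - 14*u*v - 24*u - 10*v + 24
F^* omega = (-36*u^3 + 36*u^2*v + 54*u^2 - 4*u*v^2 + 6*u*v - 57*u + 2*v^2 + 3*v) du + (-4*u^2*v + 12*u^2 - 14*u*v - 24*u - 10*v + 24) dv.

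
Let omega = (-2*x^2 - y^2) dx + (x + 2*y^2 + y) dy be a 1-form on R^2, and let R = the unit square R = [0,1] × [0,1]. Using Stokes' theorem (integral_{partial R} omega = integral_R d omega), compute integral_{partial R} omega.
integral_(partial R) omega = 2

Stokes: integral_partial_R omega = integral_R d omega with d omega = (∂Q/∂x - ∂P/∂y) dx ∧ dy.
  ∂Q/∂x = 1
  ∂P/∂y = -2*y
  integrand = ∂Q/∂x - ∂P/∂y = 2*y + 1.
Integrating over R: integral_0^1 integral_0^1 (2*y + 1) dx dy = 2.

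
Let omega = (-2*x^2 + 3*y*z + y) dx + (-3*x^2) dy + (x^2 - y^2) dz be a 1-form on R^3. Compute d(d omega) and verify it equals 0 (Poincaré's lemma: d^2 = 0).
d(d omega) = 0

Step 1: d omega = sum_{i<j} (∂f_j/∂x_i - ∂f_i/∂x_j) dx_i ∧ dx_j:
  coeff of dx ∧ dy: -6*x - 3*z - 1
  coeff of dx ∧ dz: 2*x - 3*y
  coeff of dy ∧ dz: -2*y
Step 2: Apply d again to each 2-form coefficient. The only possible 3-form in R^3 is dx ∧ dy ∧ dz, with coefficient
  ∂(coeff of dy∧dz)/∂x - ∂(coeff of dx∧dz)/∂y + ∂(coeff of dx∧dy)/∂z
  = ∂/∂x (-2*y) - ∂/∂y (2*x - 3*y) + ∂/∂z (-6*x - 3*z - 1).
Each of these terms simplifies to sums of mixed partials that cancel in pairs. The result is 0 (by equality of mixed partials for smooth functions — Schwarz / Clairaut).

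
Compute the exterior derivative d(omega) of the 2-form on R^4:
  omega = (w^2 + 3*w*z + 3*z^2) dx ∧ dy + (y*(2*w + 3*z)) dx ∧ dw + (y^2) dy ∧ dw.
d(omega) = (3*w + 6*z) dx ∧ dy ∧ dz + (-3*y) dx ∧ dz ∧ dw

For a 2-form omega = sum_{i<j} g_{ij} dx_i ∧ dx_j, the exterior derivative is
  d(omega) = sum_{i<j} d(g_{ij}) ∧ dx_i ∧ dx_j = sum_{i<j, k} (∂g_{ij}/∂x_k) dx_k ∧ dx_i ∧ dx_j.
Expand each term, using dx_k ∧ dx_i ∧ dx_j = sgn(permutation) dx_{(a)} ∧ dx_{(b)} ∧ dx_{(c)} with (a < b < c) sorted:
  d(w^2 + 3*w*z + 3*z^2) includes (∂/∂z)(w^2 + 3*w*z + 3*z^2) dz = (3*w + 6*z) dz, which multiplied by dx ∧ dy gives (3*w + 6*z) dx ∧ dy ∧ dz
  d(w^2 + 3*w*z + 3*z^2) includes (∂/∂w)(w^2 + 3*w*z + 3*z^2) dw = (2*w + 3*z) dw, which multiplied by dx ∧ dy gives (2*w + 3*z) dx ∧ dy ∧ dw
  d(y*(2*w + 3*z)) includes (∂/∂y)(y*(2*w + 3*z)) dy = (2*w + 3*z) dy, which multiplied by dx ∧ dw gives (-2*w - 3*z) dx ∧ dy ∧ dw
  d(y*(2*w + 3*z)) includes (∂/∂z)(y*(2*w + 3*z)) dz = (3*y) dz, which multiplied by dx ∧ dw gives (-3*y) dx ∧ dz ∧ dw
Collecting like 3-forms: d(omega) = (3*w + 6*z) dx ∧ dy ∧ dz + (-3*y) dx ∧ dz ∧ dw.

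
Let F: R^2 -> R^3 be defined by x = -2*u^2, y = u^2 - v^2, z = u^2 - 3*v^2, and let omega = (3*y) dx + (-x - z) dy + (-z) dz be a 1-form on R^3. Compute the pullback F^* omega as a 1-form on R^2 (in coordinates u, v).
F^* omega = (12*u*(-u^2 + 2*v^2)) du + (4*v*(u^2 - 6*v^2)) dv

Using F^*(f dg) = (f ∘ F) d(g ∘ F), substitute each coordinate x_i by F_i(u, v) in f_i, and replace dx_i by d F_i = (∂F_i/∂u) du + (∂F_i/∂v) dv.
  For the x component: f_1(F) = 3*u^2 - 3*v^2; d F_1 = (-4*u) du + (0) dv
  For the y component: f_2(F) = u^2 + 3*v^2; d F_2 = (2*u) du + (-2*v) dv
  For the z component: f_3(F) = -u^2 + 3*v^2; d F_3 = (2*u) du + (-6*v) dv
Combining and collecting du, dv coefficients:
  coeff of du: 12*u*(-u^2 + 2*v^2)
  coeff of dv: 4*v*(u^2 - 6*v^2)
F^* omega = (12*u*(-u^2 + 2*v^2)) du + (4*v*(u^2 - 6*v^2)) dv.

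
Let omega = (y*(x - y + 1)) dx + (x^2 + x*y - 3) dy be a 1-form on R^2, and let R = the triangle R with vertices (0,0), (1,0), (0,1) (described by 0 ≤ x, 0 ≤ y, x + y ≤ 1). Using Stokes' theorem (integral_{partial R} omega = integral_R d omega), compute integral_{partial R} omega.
integral_(partial R) omega = 1/6

Stokes: integral_partial_R omega = integral_R d omega with d omega = (∂Q/∂x - ∂P/∂y) dx ∧ dy.
  ∂Q/∂x = 2*x + y
  ∂P/∂y = x - 2*y + 1
  integrand = ∂Q/∂x - ∂P/∂y = x + 3*y - 1.
Integrating over R: integral_0^1 integral_0^{1-x} (x + 3*y - 1) dy dx = 1/6.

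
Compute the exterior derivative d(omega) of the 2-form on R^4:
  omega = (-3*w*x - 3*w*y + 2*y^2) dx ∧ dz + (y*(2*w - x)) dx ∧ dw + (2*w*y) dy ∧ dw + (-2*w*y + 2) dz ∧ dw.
d(omega) = (3*w - 4*y) dx ∧ dy ∧ dz + (-3*x - 3*y) dx ∧ dz ∧ dw + (-2*w + x) dx ∧ dy ∧ dw + (-2*w) dy ∧ dz ∧ dw

For a 2-form omega = sum_{i<j} g_{ij} dx_i ∧ dx_j, the exterior derivative is
  d(omega) = sum_{i<j} d(g_{ij}) ∧ dx_i ∧ dx_j = sum_{i<j, k} (∂g_{ij}/∂x_k) dx_k ∧ dx_i ∧ dx_j.
Expand each term, using dx_k ∧ dx_i ∧ dx_j = sgn(permutation) dx_{(a)} ∧ dx_{(b)} ∧ dx_{(c)} with (a < b < c) sorted:
  d(-3*w*x - 3*w*y + 2*y^2) includes (∂/∂y)(-3*w*x - 3*w*y + 2*y^2) dy = (-3*w + 4*y) dy, which multiplied by dx ∧ dz gives (3*w - 4*y) dx ∧ dy ∧ dz
  d(-3*w*x - 3*w*y + 2*y^2) includes (∂/∂w)(-3*w*x - 3*w*y + 2*y^2) dw = (-3*x - 3*y) dw, which multiplied by dx ∧ dz gives (-3*x - 3*y) dx ∧ dz ∧ dw
  d(y*(2*w - x)) includes (∂/∂y)(y*(2*w - x)) dy = (2*w - x) dy, which multiplied by dx ∧ dw gives (-2*w + x) dx ∧ dy ∧ dw
  d(-2*w*y + 2) includes (∂/∂y)(-2*w*y + 2) dy = (-2*w) dy, which multiplied by dz ∧ dw gives (-2*w) dy ∧ dz ∧ dw
Collecting like 3-forms: d(omega) = (3*w - 4*y) dx ∧ dy ∧ dz + (-3*x - 3*y) dx ∧ dz ∧ dw + (-2*w + x) dx ∧ dy ∧ dw + (-2*w) dy ∧ dz ∧ dw.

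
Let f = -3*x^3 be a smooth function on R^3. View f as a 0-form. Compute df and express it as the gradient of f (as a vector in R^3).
df = (-9*x^2) dx + (0) dy + (0) dz; grad f = (-9*x^2, 0, 0)

For a 0-form f, d f = (∂f/∂x) dx + (∂f/∂y) dy + (∂f/∂z) dz. The components of the vector representation are exactly the entries of grad f in Cartesian coordinates:
  ∂f/∂x = -9*x^2
  ∂f/∂y = 0
  ∂f/∂z = 0.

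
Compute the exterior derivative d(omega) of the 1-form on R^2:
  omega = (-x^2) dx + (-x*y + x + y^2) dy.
d(omega) = (1 - y) dx ∧ dy

For a 1-form omega = sum_i f_i dx_i, the exterior derivative is
  d(omega) = sum_{i < j} (∂f_j/∂x_i - ∂f_i/∂x_j) dx_i ∧ dx_j.
  coefficient of dx ∧ dy: ∂f_2/∂x - ∂f_1/∂y = ∂(-x*y + x + y^2)/∂x - ∂(-x^2)/∂y = 1 - y
Assembling: d(omega) = (1 - y) dx ∧ dy.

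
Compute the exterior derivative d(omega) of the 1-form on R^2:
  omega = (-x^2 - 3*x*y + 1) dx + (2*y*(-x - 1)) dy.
d(omega) = (3*x - 2*y) dx ∧ dy

For a 1-form omega = sum_i f_i dx_i, the exterior derivative is
  d(omega) = sum_{i < j} (∂f_j/∂x_i - ∂f_i/∂x_j) dx_i ∧ dx_j.
  coefficient of dx ∧ dy: ∂f_2/∂x - ∂f_1/∂y = ∂(2*y*(-x - 1))/∂x - ∂(-x^2 - 3*x*y + 1)/∂y = 3*x - 2*y
Assembling: d(omega) = (3*x - 2*y) dx ∧ dy.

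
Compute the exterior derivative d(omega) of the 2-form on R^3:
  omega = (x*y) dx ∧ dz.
d(omega) = (-x) dx ∧ dy ∧ dz

For a 2-form omega = sum_{i<j} g_{ij} dx_i ∧ dx_j, the exterior derivative is
  d(omega) = sum_{i<j} d(g_{ij}) ∧ dx_i ∧ dx_j = sum_{i<j, k} (∂g_{ij}/∂x_k) dx_k ∧ dx_i ∧ dx_j.
Expand each term, using dx_k ∧ dx_i ∧ dx_j = sgn(permutation) dx_{(a)} ∧ dx_{(b)} ∧ dx_{(c)} with (a < b < c) sorted:
  d(x*y) includes (∂/∂y)(x*y) dy = (x) dy, which multiplied by dx ∧ dz gives (-x) dx ∧ dy ∧ dz
Collecting like 3-forms: d(omega) = (-x) dx ∧ dy ∧ dz.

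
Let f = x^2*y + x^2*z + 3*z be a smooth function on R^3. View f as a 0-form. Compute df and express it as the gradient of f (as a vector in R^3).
df = (2*x*(y + z)) dx + (x^2) dy + (x^2 + 3) dz; grad f = (2*x*(y + z), x^2, x^2 + 3)

For a 0-form f, d f = (∂f/∂x) dx + (∂f/∂y) dy + (∂f/∂z) dz. The components of the vector representation are exactly the entries of grad f in Cartesian coordinates:
  ∂f/∂x = 2*x*(y + z)
  ∂f/∂y = x^2
  ∂f/∂z = x^2 + 3.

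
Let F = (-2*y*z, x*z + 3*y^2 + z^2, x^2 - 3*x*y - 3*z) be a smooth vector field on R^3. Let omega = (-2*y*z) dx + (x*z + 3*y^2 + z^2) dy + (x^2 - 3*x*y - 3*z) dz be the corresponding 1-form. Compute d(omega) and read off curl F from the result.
d(omega) = (-4*x - 2*z) dy ∧ dz + (-2*x + y) dz ∧ dx + (3*z) dx ∧ dy; curl F = (-4*x - 2*z, -2*x + y, 3*z)

d omega = sum_{i<j} (∂f_j/∂x_i - ∂f_i/∂x_j) dx_i ∧ dx_j. Under the identification (dy ∧ dz, dz ∧ dx, dx ∧ dy) ↔ (e_x, e_y, e_z), the coefficients are exactly the components of curl F. Compute:
  ∂R/∂y - ∂Q/∂z = (-3*x) - (x + 2*z) = -4*x - 2*z
  ∂P/∂z - ∂R/∂x = (-2*y) - (2*x - 3*y) = -2*x + y
  ∂Q/∂x - ∂P/∂y = (z) - (-2*z) = 3*z.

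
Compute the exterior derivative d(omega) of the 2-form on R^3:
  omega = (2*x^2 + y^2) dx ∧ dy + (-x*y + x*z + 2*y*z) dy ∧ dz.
d(omega) = (-y + z) dx ∧ dy ∧ dz

For a 2-form omega = sum_{i<j} g_{ij} dx_i ∧ dx_j, the exterior derivative is
  d(omega) = sum_{i<j} d(g_{ij}) ∧ dx_i ∧ dx_j = sum_{i<j, k} (∂g_{ij}/∂x_k) dx_k ∧ dx_i ∧ dx_j.
Expand each term, using dx_k ∧ dx_i ∧ dx_j = sgn(permutation) dx_{(a)} ∧ dx_{(b)} ∧ dx_{(c)} with (a < b < c) sorted:
  d(-x*y + x*z + 2*y*z) includes (∂/∂x)(-x*y + x*z + 2*y*z) dx = (-y + z) dx, which multiplied by dy ∧ dz gives (-y + z) dx ∧ dy ∧ dz
Collecting like 3-forms: d(omega) = (-y + z) dx ∧ dy ∧ dz.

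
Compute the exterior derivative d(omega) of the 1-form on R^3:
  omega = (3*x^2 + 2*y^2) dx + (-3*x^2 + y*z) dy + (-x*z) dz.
d(omega) = (-6*x - 4*y) dx ∧ dy + (-z) dx ∧ dz + (-y) dy ∧ dz

For a 1-form omega = sum_i f_i dx_i, the exterior derivative is
  d(omega) = sum_{i < j} (∂f_j/∂x_i - ∂f_i/∂x_j) dx_i ∧ dx_j.
  coefficient of dx ∧ dy: ∂f_2/∂x - ∂f_1/∂y = ∂(-3*x^2 + y*z)/∂x - ∂(3*x^2 + 2*y^2)/∂y = -6*x - 4*y
  coefficient of dx ∧ dz: ∂f_3/∂x - ∂f_1/∂z = ∂(-x*z)/∂x - ∂(3*x^2 + 2*y^2)/∂z = -z
  coefficient of dy ∧ dz: ∂f_3/∂y - ∂f_2/∂z = ∂(-x*z)/∂y - ∂(-3*x^2 + y*z)/∂z = -y
Assembling: d(omega) = (-6*x - 4*y) dx ∧ dy + (-z) dx ∧ dz + (-y) dy ∧ dz.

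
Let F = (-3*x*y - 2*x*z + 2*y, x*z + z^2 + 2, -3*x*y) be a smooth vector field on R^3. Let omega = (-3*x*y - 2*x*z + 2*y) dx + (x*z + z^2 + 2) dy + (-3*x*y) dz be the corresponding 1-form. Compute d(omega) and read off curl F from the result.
d(omega) = (-4*x - 2*z) dy ∧ dz + (-2*x + 3*y) dz ∧ dx + (3*x + z - 2) dx ∧ dy; curl F = (-4*x - 2*z, -2*x + 3*y, 3*x + z - 2)

d omega = sum_{i<j} (∂f_j/∂x_i - ∂f_i/∂x_j) dx_i ∧ dx_j. Under the identification (dy ∧ dz, dz ∧ dx, dx ∧ dy) ↔ (e_x, e_y, e_z), the coefficients are exactly the components of curl F. Compute:
  ∂R/∂y - ∂Q/∂z = (-3*x) - (x + 2*z) = -4*x - 2*z
  ∂P/∂z - ∂R/∂x = (-2*x) - (-3*y) = -2*x + 3*y
  ∂Q/∂x - ∂P/∂y = (z) - (2 - 3*x) = 3*x + z - 2.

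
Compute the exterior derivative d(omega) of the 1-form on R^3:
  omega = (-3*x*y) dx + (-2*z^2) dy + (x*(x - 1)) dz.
d(omega) = (3*x) dx ∧ dy + (2*x - 1) dx ∧ dz + (4*z) dy ∧ dz

For a 1-form omega = sum_i f_i dx_i, the exterior derivative is
  d(omega) = sum_{i < j} (∂f_j/∂x_i - ∂f_i/∂x_j) dx_i ∧ dx_j.
  coefficient of dx ∧ dy: ∂f_2/∂x - ∂f_1/∂y = ∂(-2*z^2)/∂x - ∂(-3*x*y)/∂y = 3*x
  coefficient of dx ∧ dz: ∂f_3/∂x - ∂f_1/∂z = ∂(x*(x - 1))/∂x - ∂(-3*x*y)/∂z = 2*x - 1
  coefficient of dy ∧ dz: ∂f_3/∂y - ∂f_2/∂z = ∂(x*(x - 1))/∂y - ∂(-2*z^2)/∂z = 4*z
Assembling: d(omega) = (3*x) dx ∧ dy + (2*x - 1) dx ∧ dz + (4*z) dy ∧ dz.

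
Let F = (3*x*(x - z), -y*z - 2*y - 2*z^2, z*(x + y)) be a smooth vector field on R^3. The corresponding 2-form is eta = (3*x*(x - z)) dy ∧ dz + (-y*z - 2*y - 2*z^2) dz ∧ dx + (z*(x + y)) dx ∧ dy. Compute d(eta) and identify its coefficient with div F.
d(eta) = (7*x + y - 4*z - 2) dx ∧ dy ∧ dz; div F = 7*x + y - 4*z - 2

For a 2-form in R^3 of the form above, applying d gives a 3-form with coefficient ∂P/∂x + ∂Q/∂y + ∂R/∂z:
  ∂P/∂x = 6*x - 3*z
  ∂Q/∂y = -z - 2
  ∂R/∂z = x + y
Sum = 7*x + y - 4*z - 2, which is exactly div F.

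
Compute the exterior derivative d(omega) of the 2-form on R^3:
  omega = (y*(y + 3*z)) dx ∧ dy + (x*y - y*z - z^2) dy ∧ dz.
d(omega) = (4*y) dx ∧ dy ∧ dz

For a 2-form omega = sum_{i<j} g_{ij} dx_i ∧ dx_j, the exterior derivative is
  d(omega) = sum_{i<j} d(g_{ij}) ∧ dx_i ∧ dx_j = sum_{i<j, k} (∂g_{ij}/∂x_k) dx_k ∧ dx_i ∧ dx_j.
Expand each term, using dx_k ∧ dx_i ∧ dx_j = sgn(permutation) dx_{(a)} ∧ dx_{(b)} ∧ dx_{(c)} with (a < b < c) sorted:
  d(y*(y + 3*z)) includes (∂/∂z)(y*(y + 3*z)) dz = (3*y) dz, which multiplied by dx ∧ dy gives (3*y) dx ∧ dy ∧ dz
  d(x*y - y*z - z^2) includes (∂/∂x)(x*y - y*z - z^2) dx = (y) dx, which multiplied by dy ∧ dz gives (y) dx ∧ dy ∧ dz
Collecting like 3-forms: d(omega) = (4*y) dx ∧ dy ∧ dz.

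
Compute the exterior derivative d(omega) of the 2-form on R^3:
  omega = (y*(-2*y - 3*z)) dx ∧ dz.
d(omega) = (4*y + 3*z) dx ∧ dy ∧ dz

For a 2-form omega = sum_{i<j} g_{ij} dx_i ∧ dx_j, the exterior derivative is
  d(omega) = sum_{i<j} d(g_{ij}) ∧ dx_i ∧ dx_j = sum_{i<j, k} (∂g_{ij}/∂x_k) dx_k ∧ dx_i ∧ dx_j.
Expand each term, using dx_k ∧ dx_i ∧ dx_j = sgn(permutation) dx_{(a)} ∧ dx_{(b)} ∧ dx_{(c)} with (a < b < c) sorted:
  d(y*(-2*y - 3*z)) includes (∂/∂y)(y*(-2*y - 3*z)) dy = (-4*y - 3*z) dy, which multiplied by dx ∧ dz gives (4*y + 3*z) dx ∧ dy ∧ dz
Collecting like 3-forms: d(omega) = (4*y + 3*z) dx ∧ dy ∧ dz.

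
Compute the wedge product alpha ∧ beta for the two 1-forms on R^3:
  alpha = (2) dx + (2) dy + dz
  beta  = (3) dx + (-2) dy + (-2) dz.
alpha ∧ beta = (-10) dx ∧ dy + (-7) dx ∧ dz + (-2) dy ∧ dz

Distribute the wedge, using dx_i ∧ dx_j = -dx_j ∧ dx_i and dx_i ∧ dx_i = 0. For each pair (i, j) with i < j, the coefficient of dx_i ∧ dx_j in alpha ∧ beta is (alpha_i * beta_j - alpha_j * beta_i). Collecting: alpha ∧ beta = (-10) dx ∧ dy + (-7) dx ∧ dz + (-2) dy ∧ dz.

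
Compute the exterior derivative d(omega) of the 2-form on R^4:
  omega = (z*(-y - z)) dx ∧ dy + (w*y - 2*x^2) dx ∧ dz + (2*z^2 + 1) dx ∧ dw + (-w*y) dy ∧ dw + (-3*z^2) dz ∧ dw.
d(omega) = (-w - y - 2*z) dx ∧ dy ∧ dz + (y - 4*z) dx ∧ dz ∧ dw

For a 2-form omega = sum_{i<j} g_{ij} dx_i ∧ dx_j, the exterior derivative is
  d(omega) = sum_{i<j} d(g_{ij}) ∧ dx_i ∧ dx_j = sum_{i<j, k} (∂g_{ij}/∂x_k) dx_k ∧ dx_i ∧ dx_j.
Expand each term, using dx_k ∧ dx_i ∧ dx_j = sgn(permutation) dx_{(a)} ∧ dx_{(b)} ∧ dx_{(c)} with (a < b < c) sorted:
  d(z*(-y - z)) includes (∂/∂z)(z*(-y - z)) dz = (-y - 2*z) dz, which multiplied by dx ∧ dy gives (-y - 2*z) dx ∧ dy ∧ dz
  d(w*y - 2*x^2) includes (∂/∂y)(w*y - 2*x^2) dy = (w) dy, which multiplied by dx ∧ dz gives (-w) dx ∧ dy ∧ dz
  d(w*y - 2*x^2) includes (∂/∂w)(w*y - 2*x^2) dw = (y) dw, which multiplied by dx ∧ dz gives (y) dx ∧ dz ∧ dw
  d(2*z^2 + 1) includes (∂/∂z)(2*z^2 + 1) dz = (4*z) dz, which multiplied by dx ∧ dw gives (-4*z) dx ∧ dz ∧ dw
Collecting like 3-forms: d(omega) = (-w - y - 2*z) dx ∧ dy ∧ dz + (y - 4*z) dx ∧ dz ∧ dw.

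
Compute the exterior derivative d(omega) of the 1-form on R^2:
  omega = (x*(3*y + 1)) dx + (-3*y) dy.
d(omega) = (-3*x) dx ∧ dy

For a 1-form omega = sum_i f_i dx_i, the exterior derivative is
  d(omega) = sum_{i < j} (∂f_j/∂x_i - ∂f_i/∂x_j) dx_i ∧ dx_j.
  coefficient of dx ∧ dy: ∂f_2/∂x - ∂f_1/∂y = ∂(-3*y)/∂x - ∂(x*(3*y + 1))/∂y = -3*x
Assembling: d(omega) = (-3*x) dx ∧ dy.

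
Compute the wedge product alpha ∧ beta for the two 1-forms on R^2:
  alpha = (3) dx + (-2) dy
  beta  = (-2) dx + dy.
alpha ∧ beta = (-1) dx ∧ dy

Distribute the wedge, using dx_i ∧ dx_j = -dx_j ∧ dx_i and dx_i ∧ dx_i = 0. For each pair (i, j) with i < j, the coefficient of dx_i ∧ dx_j in alpha ∧ beta is (alpha_i * beta_j - alpha_j * beta_i). Collecting: alpha ∧ beta = (-1) dx ∧ dy.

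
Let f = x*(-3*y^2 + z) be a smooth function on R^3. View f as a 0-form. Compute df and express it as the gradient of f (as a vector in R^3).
df = (-3*y^2 + z) dx + (-6*x*y) dy + (x) dz; grad f = (-3*y^2 + z, -6*x*y, x)

For a 0-form f, d f = (∂f/∂x) dx + (∂f/∂y) dy + (∂f/∂z) dz. The components of the vector representation are exactly the entries of grad f in Cartesian coordinates:
  ∂f/∂x = -3*y^2 + z
  ∂f/∂y = -6*x*y
  ∂f/∂z = x.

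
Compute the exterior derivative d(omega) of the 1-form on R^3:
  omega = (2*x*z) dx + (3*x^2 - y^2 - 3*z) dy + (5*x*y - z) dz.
d(omega) = (6*x) dx ∧ dy + (-2*x + 5*y) dx ∧ dz + (5*x + 3) dy ∧ dz

For a 1-form omega = sum_i f_i dx_i, the exterior derivative is
  d(omega) = sum_{i < j} (∂f_j/∂x_i - ∂f_i/∂x_j) dx_i ∧ dx_j.
  coefficient of dx ∧ dy: ∂f_2/∂x - ∂f_1/∂y = ∂(3*x^2 - y^2 - 3*z)/∂x - ∂(2*x*z)/∂y = 6*x
  coefficient of dx ∧ dz: ∂f_3/∂x - ∂f_1/∂z = ∂(5*x*y - z)/∂x - ∂(2*x*z)/∂z = -2*x + 5*y
  coefficient of dy ∧ dz: ∂f_3/∂y - ∂f_2/∂z = ∂(5*x*y - z)/∂y - ∂(3*x^2 - y^2 - 3*z)/∂z = 5*x + 3
Assembling: d(omega) = (6*x) dx ∧ dy + (-2*x + 5*y) dx ∧ dz + (5*x + 3) dy ∧ dz.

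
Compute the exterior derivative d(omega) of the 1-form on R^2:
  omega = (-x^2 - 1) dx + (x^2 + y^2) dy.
d(omega) = (2*x) dx ∧ dy

For a 1-form omega = sum_i f_i dx_i, the exterior derivative is
  d(omega) = sum_{i < j} (∂f_j/∂x_i - ∂f_i/∂x_j) dx_i ∧ dx_j.
  coefficient of dx ∧ dy: ∂f_2/∂x - ∂f_1/∂y = ∂(x^2 + y^2)/∂x - ∂(-x^2 - 1)/∂y = 2*x
Assembling: d(omega) = (2*x) dx ∧ dy.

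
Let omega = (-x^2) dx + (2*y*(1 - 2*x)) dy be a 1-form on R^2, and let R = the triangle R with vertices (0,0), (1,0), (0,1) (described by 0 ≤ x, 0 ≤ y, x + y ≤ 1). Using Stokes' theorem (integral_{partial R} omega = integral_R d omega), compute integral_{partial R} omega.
integral_(partial R) omega = -2/3

Stokes: integral_partial_R omega = integral_R d omega with d omega = (∂Q/∂x - ∂P/∂y) dx ∧ dy.
  ∂Q/∂x = -4*y
  ∂P/∂y = 0
  integrand = ∂Q/∂x - ∂P/∂y = -4*y.
Integrating over R: integral_0^1 integral_0^{1-x} (-4*y) dy dx = -2/3.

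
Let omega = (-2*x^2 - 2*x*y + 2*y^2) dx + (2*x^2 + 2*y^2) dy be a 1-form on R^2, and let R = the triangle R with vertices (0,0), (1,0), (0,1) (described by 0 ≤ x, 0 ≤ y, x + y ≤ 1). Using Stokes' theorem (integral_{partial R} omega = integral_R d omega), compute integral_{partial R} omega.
integral_(partial R) omega = 1/3

Stokes: integral_partial_R omega = integral_R d omega with d omega = (∂Q/∂x - ∂P/∂y) dx ∧ dy.
  ∂Q/∂x = 4*x
  ∂P/∂y = -2*x + 4*y
  integrand = ∂Q/∂x - ∂P/∂y = 6*x - 4*y.
Integrating over R: integral_0^1 integral_0^{1-x} (6*x - 4*y) dy dx = 1/3.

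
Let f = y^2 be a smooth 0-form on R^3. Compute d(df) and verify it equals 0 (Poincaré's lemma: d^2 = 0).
d(df) = 0

Step 1: df = sum_i (∂f/∂x_i) dx_i = (0) dx + (2*y) dy + (0) dz.
Step 2: Apply d again. Using the 1-form formula, the coefficient of dx ∧ dy in d(df) is ∂^2 f/∂x ∂y - ∂^2 f/∂y ∂x = (0) - (0) = 0 (equality of mixed partials for smooth f).
Similarly for dx ∧ dz and dy ∧ dz — all coefficients vanish. So d(df) = 0.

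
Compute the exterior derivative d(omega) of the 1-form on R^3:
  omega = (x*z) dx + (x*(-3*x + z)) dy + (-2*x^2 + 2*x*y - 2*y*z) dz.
d(omega) = (-6*x + z) dx ∧ dy + (-5*x + 2*y) dx ∧ dz + (x - 2*z) dy ∧ dz

For a 1-form omega = sum_i f_i dx_i, the exterior derivative is
  d(omega) = sum_{i < j} (∂f_j/∂x_i - ∂f_i/∂x_j) dx_i ∧ dx_j.
  coefficient of dx ∧ dy: ∂f_2/∂x - ∂f_1/∂y = ∂(x*(-3*x + z))/∂x - ∂(x*z)/∂y = -6*x + z
  coefficient of dx ∧ dz: ∂f_3/∂x - ∂f_1/∂z = ∂(-2*x^2 + 2*x*y - 2*y*z)/∂x - ∂(x*z)/∂z = -5*x + 2*y
  coefficient of dy ∧ dz: ∂f_3/∂y - ∂f_2/∂z = ∂(-2*x^2 + 2*x*y - 2*y*z)/∂y - ∂(x*(-3*x + z))/∂z = x - 2*z
Assembling: d(omega) = (-6*x + z) dx ∧ dy + (-5*x + 2*y) dx ∧ dz + (x - 2*z) dy ∧ dz.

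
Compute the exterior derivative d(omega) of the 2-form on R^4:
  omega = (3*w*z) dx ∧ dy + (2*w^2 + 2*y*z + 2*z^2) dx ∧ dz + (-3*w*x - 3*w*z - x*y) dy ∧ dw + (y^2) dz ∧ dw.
d(omega) = (3*w - 2*z) dx ∧ dy ∧ dz + (-3*w - y + 3*z) dx ∧ dy ∧ dw + (4*w) dx ∧ dz ∧ dw + (3*w + 2*y) dy ∧ dz ∧ dw

For a 2-form omega = sum_{i<j} g_{ij} dx_i ∧ dx_j, the exterior derivative is
  d(omega) = sum_{i<j} d(g_{ij}) ∧ dx_i ∧ dx_j = sum_{i<j, k} (∂g_{ij}/∂x_k) dx_k ∧ dx_i ∧ dx_j.
Expand each term, using dx_k ∧ dx_i ∧ dx_j = sgn(permutation) dx_{(a)} ∧ dx_{(b)} ∧ dx_{(c)} with (a < b < c) sorted:
  d(3*w*z) includes (∂/∂z)(3*w*z) dz = (3*w) dz, which multiplied by dx ∧ dy gives (3*w) dx ∧ dy ∧ dz
  d(3*w*z) includes (∂/∂w)(3*w*z) dw = (3*z) dw, which multiplied by dx ∧ dy gives (3*z) dx ∧ dy ∧ dw
  d(2*w^2 + 2*y*z + 2*z^2) includes (∂/∂y)(2*w^2 + 2*y*z + 2*z^2) dy = (2*z) dy, which multiplied by dx ∧ dz gives (-2*z) dx ∧ dy ∧ dz
  d(2*w^2 + 2*y*z + 2*z^2) includes (∂/∂w)(2*w^2 + 2*y*z + 2*z^2) dw = (4*w) dw, which multiplied by dx ∧ dz gives (4*w) dx ∧ dz ∧ dw
  d(-3*w*x - 3*w*z - x*y) includes (∂/∂x)(-3*w*x - 3*w*z - x*y) dx = (-3*w - y) dx, which multiplied by dy ∧ dw gives (-3*w - y) dx ∧ dy ∧ dw
  d(-3*w*x - 3*w*z - x*y) includes (∂/∂z)(-3*w*x - 3*w*z - x*y) dz = (-3*w) dz, which multiplied by dy ∧ dw gives (3*w) dy ∧ dz ∧ dw
  d(y^2) includes (∂/∂y)(y^2) dy = (2*y) dy, which multiplied by dz ∧ dw gives (2*y) dy ∧ dz ∧ dw
Collecting like 3-forms: d(omega) = (3*w - 2*z) dx ∧ dy ∧ dz + (-3*w - y + 3*z) dx ∧ dy ∧ dw + (4*w) dx ∧ dz ∧ dw + (3*w + 2*y) dy ∧ dz ∧ dw.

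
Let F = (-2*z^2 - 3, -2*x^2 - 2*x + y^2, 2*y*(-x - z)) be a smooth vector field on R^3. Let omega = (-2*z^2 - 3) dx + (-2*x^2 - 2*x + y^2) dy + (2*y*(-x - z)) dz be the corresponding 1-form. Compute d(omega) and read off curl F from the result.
d(omega) = (-2*x - 2*z) dy ∧ dz + (2*y - 4*z) dz ∧ dx + (-4*x - 2) dx ∧ dy; curl F = (-2*x - 2*z, 2*y - 4*z, -4*x - 2)

d omega = sum_{i<j} (∂f_j/∂x_i - ∂f_i/∂x_j) dx_i ∧ dx_j. Under the identification (dy ∧ dz, dz ∧ dx, dx ∧ dy) ↔ (e_x, e_y, e_z), the coefficients are exactly the components of curl F. Compute:
  ∂R/∂y - ∂Q/∂z = (-2*x - 2*z) - (0) = -2*x - 2*z
  ∂P/∂z - ∂R/∂x = (-4*z) - (-2*y) = 2*y - 4*z
  ∂Q/∂x - ∂P/∂y = (-4*x - 2) - (0) = -4*x - 2.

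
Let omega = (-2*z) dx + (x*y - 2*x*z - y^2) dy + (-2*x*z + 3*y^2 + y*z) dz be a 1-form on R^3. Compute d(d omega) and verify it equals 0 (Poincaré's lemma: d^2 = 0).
d(d omega) = 0

Step 1: d omega = sum_{i<j} (∂f_j/∂x_i - ∂f_i/∂x_j) dx_i ∧ dx_j:
  coeff of dx ∧ dy: y - 2*z
  coeff of dx ∧ dz: 2 - 2*z
  coeff of dy ∧ dz: 2*x + 6*y + z
Step 2: Apply d again to each 2-form coefficient. The only possible 3-form in R^3 is dx ∧ dy ∧ dz, with coefficient
  ∂(coeff of dy∧dz)/∂x - ∂(coeff of dx∧dz)/∂y + ∂(coeff of dx∧dy)/∂z
  = ∂/∂x (2*x + 6*y + z) - ∂/∂y (2 - 2*z) + ∂/∂z (y - 2*z).
Each of these terms simplifies to sums of mixed partials that cancel in pairs. The result is 0 (by equality of mixed partials for smooth functions — Schwarz / Clairaut).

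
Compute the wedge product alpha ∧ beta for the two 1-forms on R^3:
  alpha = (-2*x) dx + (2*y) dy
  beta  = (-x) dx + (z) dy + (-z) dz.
alpha ∧ beta = (2*x*(y - z)) dx ∧ dy + (2*x*z) dx ∧ dz + (-2*y*z) dy ∧ dz

Distribute the wedge, using dx_i ∧ dx_j = -dx_j ∧ dx_i and dx_i ∧ dx_i = 0. For each pair (i, j) with i < j, the coefficient of dx_i ∧ dx_j in alpha ∧ beta is (alpha_i * beta_j - alpha_j * beta_i). Collecting: alpha ∧ beta = (2*x*(y - z)) dx ∧ dy + (2*x*z) dx ∧ dz + (-2*y*z) dy ∧ dz.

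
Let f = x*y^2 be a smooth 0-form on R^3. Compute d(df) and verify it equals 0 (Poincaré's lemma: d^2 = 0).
d(df) = 0

Step 1: df = sum_i (∂f/∂x_i) dx_i = (y^2) dx + (2*x*y) dy + (0) dz.
Step 2: Apply d again. Using the 1-form formula, the coefficient of dx ∧ dy in d(df) is ∂^2 f/∂x ∂y - ∂^2 f/∂y ∂x = (2*y) - (2*y) = 0 (equality of mixed partials for smooth f).
Similarly for dx ∧ dz and dy ∧ dz — all coefficients vanish. So d(df) = 0.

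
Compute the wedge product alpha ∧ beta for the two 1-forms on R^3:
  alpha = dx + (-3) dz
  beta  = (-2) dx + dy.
alpha ∧ beta = (1) dx ∧ dy + (-6) dx ∧ dz + (3) dy ∧ dz

Distribute the wedge, using dx_i ∧ dx_j = -dx_j ∧ dx_i and dx_i ∧ dx_i = 0. For each pair (i, j) with i < j, the coefficient of dx_i ∧ dx_j in alpha ∧ beta is (alpha_i * beta_j - alpha_j * beta_i). Collecting: alpha ∧ beta = (1) dx ∧ dy + (-6) dx ∧ dz + (3) dy ∧ dz.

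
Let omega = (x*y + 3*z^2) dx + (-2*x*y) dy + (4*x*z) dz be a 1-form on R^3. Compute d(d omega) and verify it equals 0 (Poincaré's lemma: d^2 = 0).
d(d omega) = 0

Step 1: d omega = sum_{i<j} (∂f_j/∂x_i - ∂f_i/∂x_j) dx_i ∧ dx_j:
  coeff of dx ∧ dy: -x - 2*y
  coeff of dx ∧ dz: -2*z
  coeff of dy ∧ dz: 0
Step 2: Apply d again to each 2-form coefficient. The only possible 3-form in R^3 is dx ∧ dy ∧ dz, with coefficient
  ∂(coeff of dy∧dz)/∂x - ∂(coeff of dx∧dz)/∂y + ∂(coeff of dx∧dy)/∂z
  = ∂/∂x (0) - ∂/∂y (-2*z) + ∂/∂z (-x - 2*y).
Each of these terms simplifies to sums of mixed partials that cancel in pairs. The result is 0 (by equality of mixed partials for smooth functions — Schwarz / Clairaut).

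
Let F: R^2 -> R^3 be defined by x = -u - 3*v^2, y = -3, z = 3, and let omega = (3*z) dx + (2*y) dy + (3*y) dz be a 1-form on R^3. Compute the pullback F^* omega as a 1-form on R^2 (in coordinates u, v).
F^* omega = (-9) du + (-54*v) dv

Using F^*(f dg) = (f ∘ F) d(g ∘ F), substitute each coordinate x_i by F_i(u, v) in f_i, and replace dx_i by d F_i = (∂F_i/∂u) du + (∂F_i/∂v) dv.
  For the x component: f_1(F) = 9; d F_1 = (-1) du + (-6*v) dv
  For the y component: f_2(F) = -6; d F_2 = (0) du + (0) dv
  For the z component: f_3(F) = -9; d F_3 = (0) du + (0) dv
Combining and collecting du, dv coefficients:
  coeff of du: -9
  coeff of dv: -54*v
F^* omega = (-9) du + (-54*v) dv.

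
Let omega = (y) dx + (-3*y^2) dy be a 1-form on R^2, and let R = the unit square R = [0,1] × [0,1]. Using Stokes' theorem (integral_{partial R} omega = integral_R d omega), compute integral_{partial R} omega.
integral_(partial R) omega = -1

Stokes: integral_partial_R omega = integral_R d omega with d omega = (∂Q/∂x - ∂P/∂y) dx ∧ dy.
  ∂Q/∂x = 0
  ∂P/∂y = 1
  integrand = ∂Q/∂x - ∂P/∂y = -1.
Integrating over R: integral_0^1 integral_0^1 (-1) dx dy = -1.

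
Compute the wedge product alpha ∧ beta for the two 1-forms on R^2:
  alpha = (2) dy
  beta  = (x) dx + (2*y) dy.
alpha ∧ beta = (-2*x) dx ∧ dy

Distribute the wedge, using dx_i ∧ dx_j = -dx_j ∧ dx_i and dx_i ∧ dx_i = 0. For each pair (i, j) with i < j, the coefficient of dx_i ∧ dx_j in alpha ∧ beta is (alpha_i * beta_j - alpha_j * beta_i). Collecting: alpha ∧ beta = (-2*x) dx ∧ dy.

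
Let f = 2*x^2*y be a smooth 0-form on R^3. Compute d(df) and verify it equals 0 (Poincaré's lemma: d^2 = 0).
d(df) = 0

Step 1: df = sum_i (∂f/∂x_i) dx_i = (4*x*y) dx + (2*x^2) dy + (0) dz.
Step 2: Apply d again. Using the 1-form formula, the coefficient of dx ∧ dy in d(df) is ∂^2 f/∂x ∂y - ∂^2 f/∂y ∂x = (4*x) - (4*x) = 0 (equality of mixed partials for smooth f).
Similarly for dx ∧ dz and dy ∧ dz — all coefficients vanish. So d(df) = 0.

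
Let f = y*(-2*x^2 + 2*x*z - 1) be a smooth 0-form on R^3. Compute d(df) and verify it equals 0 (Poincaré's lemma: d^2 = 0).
d(df) = 0

Step 1: df = sum_i (∂f/∂x_i) dx_i = (2*y*(-2*x + z)) dx + (-2*x^2 + 2*x*z - 1) dy + (2*x*y) dz.
Step 2: Apply d again. Using the 1-form formula, the coefficient of dx ∧ dy in d(df) is ∂^2 f/∂x ∂y - ∂^2 f/∂y ∂x = (-4*x + 2*z) - (-4*x + 2*z) = 0 (equality of mixed partials for smooth f).
Similarly for dx ∧ dz and dy ∧ dz — all coefficients vanish. So d(df) = 0.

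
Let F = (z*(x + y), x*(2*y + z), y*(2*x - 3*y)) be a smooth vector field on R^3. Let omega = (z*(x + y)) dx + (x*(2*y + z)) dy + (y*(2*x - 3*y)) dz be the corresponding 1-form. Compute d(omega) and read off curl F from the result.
d(omega) = (x - 6*y) dy ∧ dz + (x - y) dz ∧ dx + (2*y) dx ∧ dy; curl F = (x - 6*y, x - y, 2*y)

d omega = sum_{i<j} (∂f_j/∂x_i - ∂f_i/∂x_j) dx_i ∧ dx_j. Under the identification (dy ∧ dz, dz ∧ dx, dx ∧ dy) ↔ (e_x, e_y, e_z), the coefficients are exactly the components of curl F. Compute:
  ∂R/∂y - ∂Q/∂z = (2*x - 6*y) - (x) = x - 6*y
  ∂P/∂z - ∂R/∂x = (x + y) - (2*y) = x - y
  ∂Q/∂x - ∂P/∂y = (2*y + z) - (z) = 2*y.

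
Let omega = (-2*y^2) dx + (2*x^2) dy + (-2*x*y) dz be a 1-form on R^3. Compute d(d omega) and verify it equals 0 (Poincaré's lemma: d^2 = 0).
d(d omega) = 0

Step 1: d omega = sum_{i<j} (∂f_j/∂x_i - ∂f_i/∂x_j) dx_i ∧ dx_j:
  coeff of dx ∧ dy: 4*x + 4*y
  coeff of dx ∧ dz: -2*y
  coeff of dy ∧ dz: -2*x
Step 2: Apply d again to each 2-form coefficient. The only possible 3-form in R^3 is dx ∧ dy ∧ dz, with coefficient
  ∂(coeff of dy∧dz)/∂x - ∂(coeff of dx∧dz)/∂y + ∂(coeff of dx∧dy)/∂z
  = ∂/∂x (-2*x) - ∂/∂y (-2*y) + ∂/∂z (4*x + 4*y).
Each of these terms simplifies to sums of mixed partials that cancel in pairs. The result is 0 (by equality of mixed partials for smooth functions — Schwarz / Clairaut).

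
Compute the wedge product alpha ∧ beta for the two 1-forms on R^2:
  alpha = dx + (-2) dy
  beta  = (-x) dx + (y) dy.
alpha ∧ beta = (-2*x + y) dx ∧ dy

Distribute the wedge, using dx_i ∧ dx_j = -dx_j ∧ dx_i and dx_i ∧ dx_i = 0. For each pair (i, j) with i < j, the coefficient of dx_i ∧ dx_j in alpha ∧ beta is (alpha_i * beta_j - alpha_j * beta_i). Collecting: alpha ∧ beta = (-2*x + y) dx ∧ dy.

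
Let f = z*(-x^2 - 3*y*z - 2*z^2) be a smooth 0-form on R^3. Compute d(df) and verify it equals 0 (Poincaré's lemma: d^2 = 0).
d(df) = 0

Step 1: df = sum_i (∂f/∂x_i) dx_i = (-2*x*z) dx + (-3*z^2) dy + (-x^2 - 6*y*z - 6*z^2) dz.
Step 2: Apply d again. Using the 1-form formula, the coefficient of dx ∧ dy in d(df) is ∂^2 f/∂x ∂y - ∂^2 f/∂y ∂x = (0) - (0) = 0 (equality of mixed partials for smooth f).
Similarly for dx ∧ dz and dy ∧ dz — all coefficients vanish. So d(df) = 0.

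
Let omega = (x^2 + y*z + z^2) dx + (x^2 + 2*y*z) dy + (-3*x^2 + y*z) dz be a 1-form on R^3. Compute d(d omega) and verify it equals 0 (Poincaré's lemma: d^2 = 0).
d(d omega) = 0

Step 1: d omega = sum_{i<j} (∂f_j/∂x_i - ∂f_i/∂x_j) dx_i ∧ dx_j:
  coeff of dx ∧ dy: 2*x - z
  coeff of dx ∧ dz: -6*x - y - 2*z
  coeff of dy ∧ dz: -2*y + z
Step 2: Apply d again to each 2-form coefficient. The only possible 3-form in R^3 is dx ∧ dy ∧ dz, with coefficient
  ∂(coeff of dy∧dz)/∂x - ∂(coeff of dx∧dz)/∂y + ∂(coeff of dx∧dy)/∂z
  = ∂/∂x (-2*y + z) - ∂/∂y (-6*x - y - 2*z) + ∂/∂z (2*x - z).
Each of these terms simplifies to sums of mixed partials that cancel in pairs. The result is 0 (by equality of mixed partials for smooth functions — Schwarz / Clairaut).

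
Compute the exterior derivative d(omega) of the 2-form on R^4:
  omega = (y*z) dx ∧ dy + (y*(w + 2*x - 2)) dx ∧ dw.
d(omega) = (y) dx ∧ dy ∧ dz + (-w - 2*x + 2) dx ∧ dy ∧ dw

For a 2-form omega = sum_{i<j} g_{ij} dx_i ∧ dx_j, the exterior derivative is
  d(omega) = sum_{i<j} d(g_{ij}) ∧ dx_i ∧ dx_j = sum_{i<j, k} (∂g_{ij}/∂x_k) dx_k ∧ dx_i ∧ dx_j.
Expand each term, using dx_k ∧ dx_i ∧ dx_j = sgn(permutation) dx_{(a)} ∧ dx_{(b)} ∧ dx_{(c)} with (a < b < c) sorted:
  d(y*z) includes (∂/∂z)(y*z) dz = (y) dz, which multiplied by dx ∧ dy gives (y) dx ∧ dy ∧ dz
  d(y*(w + 2*x - 2)) includes (∂/∂y)(y*(w + 2*x - 2)) dy = (w + 2*x - 2) dy, which multiplied by dx ∧ dw gives (-w - 2*x + 2) dx ∧ dy ∧ dw
Collecting like 3-forms: d(omega) = (y) dx ∧ dy ∧ dz + (-w - 2*x + 2) dx ∧ dy ∧ dw.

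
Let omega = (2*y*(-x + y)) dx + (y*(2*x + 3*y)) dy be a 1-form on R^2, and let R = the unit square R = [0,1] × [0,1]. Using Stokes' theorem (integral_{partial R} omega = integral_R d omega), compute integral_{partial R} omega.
integral_(partial R) omega = 0

Stokes: integral_partial_R omega = integral_R d omega with d omega = (∂Q/∂x - ∂P/∂y) dx ∧ dy.
  ∂Q/∂x = 2*y
  ∂P/∂y = -2*x + 4*y
  integrand = ∂Q/∂x - ∂P/∂y = 2*x - 2*y.
Integrating over R: integral_0^1 integral_0^1 (2*x - 2*y) dx dy = 0.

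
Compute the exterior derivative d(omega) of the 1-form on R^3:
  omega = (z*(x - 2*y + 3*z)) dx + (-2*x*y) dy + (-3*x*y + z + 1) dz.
d(omega) = (-2*y + 2*z) dx ∧ dy + (-x - y - 6*z) dx ∧ dz + (-3*x) dy ∧ dz

For a 1-form omega = sum_i f_i dx_i, the exterior derivative is
  d(omega) = sum_{i < j} (∂f_j/∂x_i - ∂f_i/∂x_j) dx_i ∧ dx_j.
  coefficient of dx ∧ dy: ∂f_2/∂x - ∂f_1/∂y = ∂(-2*x*y)/∂x - ∂(z*(x - 2*y + 3*z))/∂y = -2*y + 2*z
  coefficient of dx ∧ dz: ∂f_3/∂x - ∂f_1/∂z = ∂(-3*x*y + z + 1)/∂x - ∂(z*(x - 2*y + 3*z))/∂z = -x - y - 6*z
  coefficient of dy ∧ dz: ∂f_3/∂y - ∂f_2/∂z = ∂(-3*x*y + z + 1)/∂y - ∂(-2*x*y)/∂z = -3*x
Assembling: d(omega) = (-2*y + 2*z) dx ∧ dy + (-x - y - 6*z) dx ∧ dz + (-3*x) dy ∧ dz.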